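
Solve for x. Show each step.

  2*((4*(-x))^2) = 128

Step 1. [2*((4*(-x))^2) = 128] leading coefficient 2: divide by 2. So div: (4*(-x))^2 = 64.
Step 2. [(4*(-x))^2 = 64] 64 ≥ 0, LHS is (·)² — take ±√, so sqrt: 4*(-x) = 8 or -8.
Step 3. [4*(-x) = 8 or -8] 4 out front; divide by 4, so div: -x = 2 or -2.
Step 4. [-x = 2 or -2] LHS negated; negate both sides. So neg: x = -2 or 2.

Answer: x ∈ {-2, 2}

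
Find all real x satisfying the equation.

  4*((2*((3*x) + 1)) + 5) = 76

Step 1. [4*((2*((3*x) + 1)) + 5) = 76] 4 out front; divide by 4, so div: (2*((3*x) + 1)) + 5 = 19.
Step 2. [(2*((3*x) + 1)) + 5 = 19] +5 is outermost — subtract 5 both sides, so sub: 2*((3*x) + 1) = 14.
Step 3. [2*((3*x) + 1) = 14] LHS = 2·(…); ÷2 both sides. So div: (3*x) + 1 = 7.
Step 4. [(3*x) + 1 = 7] peel the +1: subtract 1 from each side ⇒ sub: 3*x = 6.
Step 5. [3*x = 6] 3 out front; divide by 3 ⇒ div: x = 2.

Answer: x ∈ {2}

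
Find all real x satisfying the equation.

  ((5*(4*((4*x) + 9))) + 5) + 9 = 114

Step 1. [((5*(4*((4*x) + 9))) + 5) + 9 = 114] the outer +9 inverts by subtracting 9. So sub: (5*(4*((4*x) + 9))) + 5 = 105.
Step 2. [(5*(4*((4*x) + 9))) + 5 = 105] 5 | LHS and 5 | 105: pull 5 out ⇒ factor: (4*((4*x) + 9)) + 1 = 21.
Step 3. [(4*((4*x) + 9)) + 1 = 21] +1 is outermost — subtract 1 both sides. So sub: 4*((4*x) + 9) = 20.
Step 4. [4*((4*x) + 9) = 20] leading coefficient 4: divide by 4 ⇒ div: (4*x) + 9 = 5.
Step 5. [(4*x) + 9 = 5] 9 comes off first (subtract 9) ⇒ sub: 4*x = -4.
Step 6. [4*x = -4] LHS = 4·(…); ÷4 both sides, so div: x = -1.

Answer: x ∈ {-1}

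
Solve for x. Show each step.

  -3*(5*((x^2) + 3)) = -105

Step 1. [-3*(5*((x^2) + 3)) = -105] leading coefficient -3: divide by -3, so div: 5*((x^2) + 3) = 35.
Step 2. [5*((x^2) + 3) = 35] divide by the outer 5. So div: (x^2) + 3 = 7.
Step 3. [(x^2) + 3 = 7] +3 is outermost — subtract 3 both sides ⇒ sub: x^2 = 4.
Step 4. [x^2 = 4] √ both sides: 4 ≥ 0 gives two branches, so sqrt: x = 2 or -2.

Answer: x ∈ {-2, 2}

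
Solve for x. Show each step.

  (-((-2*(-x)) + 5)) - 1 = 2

Step 1. [(-((-2*(-x)) + 5)) - 1 = 2] the outer -1 inverts by adding 1 ⇒ sub: -((-2*(-x)) + 5) = 3.
Step 2. [-((-2*(-x)) + 5) = 3] LHS negated; negate both sides, so neg: (-2*(-x)) + 5 = -3.
Step 3. [(-2*(-x)) + 5 = -3] 5 comes off first (subtract 5), so sub: -2*(-x) = -8.
Step 4. [-2*(-x) = -8] LHS = -2·(…); ÷-2 both sides. So div: -x = 4.
Step 5. [-x = 4] leading − — multiply by −1 ⇒ neg: x = -4.

Answer: x ∈ {-4}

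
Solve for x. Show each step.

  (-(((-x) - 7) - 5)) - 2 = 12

Step 1. [(-(((-x) - 7) - 5)) - 2 = 12] peel the -2: add 2 from each side. So sub: -(((-x) - 7) - 5) = 14.
Step 2. [-(((-x) - 7) - 5) = 14] LHS negated; negate both sides, so neg: ((-x) - 7) - 5 = -14.
Step 3. [((-x) - 7) - 5 = -14] add 5: x sits inside (… - 5) ⇒ sub: (-x) - 7 = -9.
Step 4. [(-x) - 7 = -9] the outer -7 inverts by adding 7. So sub: -x = -2.
Step 5. [-x = -2] flip signs both sides. So neg: x = 2.

Answer: x ∈ {2}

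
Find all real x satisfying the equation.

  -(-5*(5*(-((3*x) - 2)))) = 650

Step 1. [-(-5*(5*(-((3*x) - 2)))) = 650] flip signs both sides. So neg: -5*(5*(-((3*x) - 2))) = -650.
Step 2. [-5*(5*(-((3*x) - 2))) = -650] LHS = -5·(…); ÷-5 both sides ⇒ div: 5*(-((3*x) - 2)) = 130.
Step 3. [5*(-((3*x) - 2)) = 130] 5·(inner) — divide through by 5 ⇒ div: -((3*x) - 2) = 26.
Step 4. [-((3*x) - 2) = 26] LHS negated; negate both sides. So neg: (3*x) - 2 = -26.
Step 5. [(3*x) - 2 = -26] -2 is outermost — add 2 both sides, so sub: 3*x = -24.
Step 6. [3*x = -24] divide by the outer 3. So div: x = -8.

Answer: x ∈ {-8}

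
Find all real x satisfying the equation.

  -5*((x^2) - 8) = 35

Step 1. [-5*((x^2) - 8) = 35] LHS = -5·(…); ÷-5 both sides, so div: (x^2) - 8 = -7.
Step 2. [(x^2) - 8 = -7] -8 is outermost — add 8 both sides. So sub: x^2 = 1.
Step 3. [x^2 = 1] √ both sides: 1 ≥ 0 gives two branches. So sqrt: x = 1 or -1.

Answer: x ∈ {-1, 1}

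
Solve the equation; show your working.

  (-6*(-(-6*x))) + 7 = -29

Step 1. [(-6*(-(-6*x))) + 7 = -29] subtract 7: x sits inside (… + 7), so sub: -6*(-(-6*x)) = -36.
Step 2. [-6*(-(-6*x)) = -36] leading coefficient -6: divide by -6, so div: -(-6*x) = 6.
Step 3. [-(-6*x) = 6] flip signs both sides, so neg: -6*x = -6.
Step 4. [-6*x = -6] leading coefficient -6: divide by -6, so div: x = 1.

Answer: x ∈ {1}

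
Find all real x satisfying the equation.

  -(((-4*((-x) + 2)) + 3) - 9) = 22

Step 1. [-(((-4*((-x) + 2)) + 3) - 9) = 22] LHS negated; negate both sides ⇒ neg: ((-4*((-x) + 2)) + 3) - 9 = -22.
Step 2. [((-4*((-x) + 2)) + 3) - 9 = -22] peel the -9: add 9 from each side. So sub: (-4*((-x) + 2)) + 3 = -13.
Step 3. [(-4*((-x) + 2)) + 3 = -13] +3 is outermost — subtract 3 both sides ⇒ sub: -4*((-x) + 2) = -16.
Step 4. [-4*((-x) + 2) = -16] LHS = -4·(…); ÷-4 both sides. So div: (-x) + 2 = 4.
Step 5. [(-x) + 2 = 4] 2 comes off first (subtract 2) ⇒ sub: -x = 2.
Step 6. [-x = 2] LHS negated; negate both sides ⇒ neg: x = -2.

Answer: x ∈ {-2}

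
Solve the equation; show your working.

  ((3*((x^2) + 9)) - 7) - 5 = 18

Step 1. [((3*((x^2) + 9)) - 7) - 5 = 18] the outer -5 inverts by adding 5, so sub: (3*((x^2) + 9)) - 7 = 23.
Step 2. [(3*((x^2) + 9)) - 7 = 23] add 7: x sits inside (… - 7). So sub: 3*((x^2) + 9) = 30.
Step 3. [3*((x^2) + 9) = 30] divide by the outer 3 ⇒ div: (x^2) + 9 = 10.
Step 4. [(x^2) + 9 = 10] the outer +9 inverts by subtracting 9 ⇒ sub: x^2 = 1.
Step 5. [x^2 = 1] √ both sides: 1 ≥ 0 gives two branches ⇒ sqrt: x = 1 or -1.

Answer: x ∈ {-1, 1}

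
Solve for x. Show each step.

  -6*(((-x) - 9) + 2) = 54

Step 1. [-6*(((-x) - 9) + 2) = 54] LHS = -6·(…); ÷-6 both sides. So div: ((-x) - 9) + 2 = -9.
Step 2. [((-x) - 9) + 2 = -9] 2 comes off first (subtract 2). So sub: (-x) - 9 = -11.
Step 3. [(-x) - 9 = -11] peel the -9: add 9 from each side. So sub: -x = -2.
Step 4. [-x = -2] flip signs both sides, so neg: x = 2.

Answer: x ∈ {2}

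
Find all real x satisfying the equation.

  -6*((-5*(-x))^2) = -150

Step 1. [-6*((-5*(-x))^2) = -150] -6 out front; divide by -6. So div: (-5*(-x))^2 = 25.
Step 2. [(-5*(-x))^2 = 25] 25 ≥ 0, LHS is (·)² — take ±√. So sqrt: -5*(-x) = 5 or -5.
Step 3. [-5*(-x) = 5 or -5] divide by the outer -5, so div: -x = -1 or 1.
Step 4. [-x = -1 or 1] flip signs both sides. So neg: x = 1 or -1.

Answer: x ∈ {-1, 1}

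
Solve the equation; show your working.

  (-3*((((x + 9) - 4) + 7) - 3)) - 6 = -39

Step 1. [(-3*((((x + 9) - 4) + 7) - 3)) - 6 = -39] common factor -3 (LHS and -39) — divide through ⇒ factor: ((((x + 9) - 4) + 7) - 3) + 2 = 13.
Step 2. [((((x + 9) - 4) + 7) - 3) + 2 = 13] peel the +2: subtract 2 from each side, so sub: (((x + 9) - 4) + 7) - 3 = 11.
Step 3. [(((x + 9) - 4) + 7) - 3 = 11] 3 comes off first (add 3) ⇒ sub: ((x + 9) - 4) + 7 = 14.
Step 4. [((x + 9) - 4) + 7 = 14] 7 comes off first (subtract 7), so sub: (x + 9) - 4 = 7.
Step 5. [(x + 9) - 4 = 7] 4 comes off first (add 4), so sub: x + 9 = 11.
Step 6. [x + 9 = 11] peel the +9: subtract 9 from each side, so sub: x = 2.

Answer: x ∈ {2}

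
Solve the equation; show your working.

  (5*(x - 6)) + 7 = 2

Step 1. [(5*(x - 6)) + 7 = 2] +7 is outermost — subtract 7 both sides ⇒ sub: 5*(x - 6) = -5.
Step 2. [5*(x - 6) = -5] LHS = 5·(…); ÷5 both sides, so div: x - 6 = -1.
Step 3. [x - 6 = -1] -6 is outermost — add 6 both sides ⇒ sub: x = 5.

Answer: x ∈ {5}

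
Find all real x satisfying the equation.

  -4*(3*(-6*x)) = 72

Step 1. [-4*(3*(-6*x)) = 72] -4·(inner) — divide through by -4. So div: 3*(-6*x) = -18.
Step 2. [3*(-6*x) = -18] 3 out front; divide by 3, so div: -6*x = -6.
Step 3. [-6*x = -6] leading coefficient -6: divide by -6, so div: x = 1.

Answer: x ∈ {1}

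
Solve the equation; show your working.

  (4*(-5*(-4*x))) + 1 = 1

Step 1. [(4*(-5*(-4*x))) + 1 = 1] the outer +1 inverts by subtracting 1 ⇒ sub: 4*(-5*(-4*x)) = 0.
Step 2. [4*(-5*(-4*x)) = 0] leading coefficient 4: divide by 4, so div: -5*(-4*x) = 0.
Step 3. [-5*(-4*x) = 0] -5·(inner) — divide through by -5. So div: -4*x = 0.
Step 4. [-4*x = 0] -4 out front; divide by -4 ⇒ div: x = 0.

Answer: x ∈ {0}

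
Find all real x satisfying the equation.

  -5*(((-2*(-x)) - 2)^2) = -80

Step 1. [-5*(((-2*(-x)) - 2)^2) = -80] -5 out front; divide by -5 ⇒ div: ((-2*(-x)) - 2)^2 = 16.
Step 2. [((-2*(-x)) - 2)^2 = 16] LHS squared, RHS 16 ≥ 0: apply √ (±), so sqrt: (-2*(-x)) - 2 = 4 or -4.
Step 3. [(-2*(-x)) - 2 = 4 or -4] -2 | LHS and -2 | 4 or -4: pull -2 out, so factor: (-x) + 1 = -2 or 2.
Step 4. [(-x) + 1 = -2 or 2] the outer +1 inverts by subtracting 1. So sub: -x = -3 or 1.
Step 5. [-x = -3 or 1] leading − — multiply by −1, so neg: x = 3 or -1.

Answer: x ∈ {-1, 3}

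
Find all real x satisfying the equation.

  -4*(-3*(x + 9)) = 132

Step 1. [-4*(-3*(x + 9)) = 132] -4·(inner) — divide through by -4 ⇒ div: -3*(x + 9) = -33.
Step 2. [-3*(x + 9) = -33] leading coefficient -3: divide by -3, so div: x + 9 = 11.
Step 3. [x + 9 = 11] peel the +9: subtract 9 from each side. So sub: x = 2.

Answer: x ∈ {2}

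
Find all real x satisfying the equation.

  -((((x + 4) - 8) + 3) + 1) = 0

Step 1. [-((((x + 4) - 8) + 3) + 1) = 0] LHS negated; negate both sides ⇒ neg: (((x + 4) - 8) + 3) + 1 = 0.
Step 2. [(((x + 4) - 8) + 3) + 1 = 0] the outer +1 inverts by subtracting 1 ⇒ sub: ((x + 4) - 8) + 3 = -1.
Step 3. [((x + 4) - 8) + 3 = -1] +3 is outermost — subtract 3 both sides. So sub: (x + 4) - 8 = -4.
Step 4. [(x + 4) - 8 = -4] -8 is outermost — add 8 both sides, so sub: x + 4 = 4.
Step 5. [x + 4 = 4] 4 comes off first (subtract 4) ⇒ sub: x = 0.

Answer: x ∈ {0}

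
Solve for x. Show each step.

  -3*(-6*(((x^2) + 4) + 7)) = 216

Step 1. [-3*(-6*(((x^2) + 4) + 7)) = 216] leading coefficient -3: divide by -3. So div: -6*(((x^2) + 4) + 7) = -72.
Step 2. [-6*(((x^2) + 4) + 7) = -72] -6 out front; divide by -6. So div: ((x^2) + 4) + 7 = 12.
Step 3. [((x^2) + 4) + 7 = 12] +7 is outermost — subtract 7 both sides. So sub: (x^2) + 4 = 5.
Step 4. [(x^2) + 4 = 5] the outer +4 inverts by subtracting 4, so sub: x^2 = 1.
Step 5. [x^2 = 1] √ both sides: 1 ≥ 0 gives two branches, so sqrt: x = 1 or -1.

Answer: x ∈ {-1, 1}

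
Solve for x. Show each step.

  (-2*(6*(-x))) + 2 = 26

Step 1. [(-2*(6*(-x))) + 2 = 26] common factor -2 (LHS and 26) — divide through ⇒ factor: (6*(-x)) - 1 = -13.
Step 2. [(6*(-x)) - 1 = -13] peel the -1: add 1 from each side ⇒ sub: 6*(-x) = -12.
Step 3. [6*(-x) = -12] 6 out front; divide by 6 ⇒ div: -x = -2.
Step 4. [-x = -2] flip signs both sides ⇒ neg: x = 2.

Answer: x ∈ {2}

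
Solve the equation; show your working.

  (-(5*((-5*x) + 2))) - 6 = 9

Step 1. [(-(5*((-5*x) + 2))) - 6 = 9] 6 comes off first (add 6), so sub: -(5*((-5*x) + 2)) = 15.
Step 2. [-(5*((-5*x) + 2)) = 15] LHS negated; negate both sides. So neg: 5*((-5*x) + 2) = -15.
Step 3. [5*((-5*x) + 2) = -15] 5 out front; divide by 5, so div: (-5*x) + 2 = -3.
Step 4. [(-5*x) + 2 = -3] the outer +2 inverts by subtracting 2, so sub: -5*x = -5.
Step 5. [-5*x = -5] -5·(inner) — divide through by -5. So div: x = 1.

Answer: x ∈ {1}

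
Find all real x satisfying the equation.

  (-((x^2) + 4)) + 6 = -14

Step 1. [(-((x^2) + 4)) + 6 = -14] peel the +6: subtract 6 from each side. So sub: -((x^2) + 4) = -20.
Step 2. [-((x^2) + 4) = -20] flip signs both sides ⇒ neg: (x^2) + 4 = 20.
Step 3. [(x^2) + 4 = 20] 4 comes off first (subtract 4). So sub: x^2 = 16.
Step 4. [x^2 = 16] √ both sides: 16 ≥ 0 gives two branches, so sqrt: x = 4 or -4.

Answer: x ∈ {-4, 4}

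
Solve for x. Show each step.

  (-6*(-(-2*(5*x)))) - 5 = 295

Step 1. [(-6*(-(-2*(5*x)))) - 5 = 295] the outer -5 inverts by adding 5. So sub: -6*(-(-2*(5*x))) = 300.
Step 2. [-6*(-(-2*(5*x))) = 300] LHS = -6·(…); ÷-6 both sides ⇒ div: -(-2*(5*x)) = -50.
Step 3. [-(-2*(5*x)) = -50] LHS negated; negate both sides, so neg: -2*(5*x) = 50.
Step 4. [-2*(5*x) = 50] -2 out front; divide by -2 ⇒ div: 5*x = -25.
Step 5. [5*x = -25] divide by the outer 5 ⇒ div: x = -5.

Answer: x ∈ {-5}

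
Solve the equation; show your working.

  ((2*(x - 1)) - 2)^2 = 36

Step 1. [((2*(x - 1)) - 2)^2 = 36] √ both sides: 36 ≥ 0 gives two branches. So sqrt: (2*(x - 1)) - 2 = 6 or -6.
Step 2. [(2*(x - 1)) - 2 = 6 or -6] 2 | LHS and 2 | 6 or -6: pull 2 out ⇒ factor: (x - 1) - 1 = 3 or -3.
Step 3. [(x - 1) - 1 = 3 or -3] peel the -1: add 1 from each side. So sub: x - 1 = 4 or -2.
Step 4. [x - 1 = 4 or -2] the outer -1 inverts by adding 1 ⇒ sub: x = 5 or -1.

Answer: x ∈ {-1, 5}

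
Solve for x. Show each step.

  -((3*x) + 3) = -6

Step 1. [-((3*x) + 3) = -6] flip signs both sides, so neg: (3*x) + 3 = 6.
Step 2. [(3*x) + 3 = 6] 3 | LHS and 3 | 6: pull 3 out, so factor: x + 1 = 2.
Step 3. [x + 1 = 2] subtract 1: x sits inside (… + 1) ⇒ sub: x = 1.

Answer: x ∈ {1}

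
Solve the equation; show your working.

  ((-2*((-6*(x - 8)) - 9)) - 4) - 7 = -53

Step 1. [((-2*((-6*(x - 8)) - 9)) - 4) - 7 = -53] 7 comes off first (add 7). So sub: (-2*((-6*(x - 8)) - 9)) - 4 = -46.
Step 2. [(-2*((-6*(x - 8)) - 9)) - 4 = -46] 4 comes off first (add 4). So sub: -2*((-6*(x - 8)) - 9) = -42.
Step 3. [-2*((-6*(x - 8)) - 9) = -42] -2 out front; divide by -2, so div: (-6*(x - 8)) - 9 = 21.
Step 4. [(-6*(x - 8)) - 9 = 21] 9 comes off first (add 9), so sub: -6*(x - 8) = 30.
Step 5. [-6*(x - 8) = 30] divide by the outer -6. So div: x - 8 = -5.
Step 6. [x - 8 = -5] 8 comes off first (add 8), so sub: x = 3.

Answer: x ∈ {3}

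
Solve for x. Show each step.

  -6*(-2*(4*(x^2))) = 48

Step 1. [-6*(-2*(4*(x^2))) = 48] divide by the outer -6, so div: -2*(4*(x^2)) = -8.
Step 2. [-2*(4*(x^2)) = -8] LHS = -2·(…); ÷-2 both sides ⇒ div: 4*(x^2) = 4.
Step 3. [4*(x^2) = 4] 4 out front; divide by 4, so div: x^2 = 1.
Step 4. [x^2 = 1] √ both sides: 1 ≥ 0 gives two branches. So sqrt: x = 1 or -1.

Answer: x ∈ {-1, 1}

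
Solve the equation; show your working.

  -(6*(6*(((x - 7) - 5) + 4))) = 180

Step 1. [-(6*(6*(((x - 7) - 5) + 4))) = 180] leading − — multiply by −1. So neg: 6*(6*(((x - 7) - 5) + 4)) = -180.
Step 2. [6*(6*(((x - 7) - 5) + 4)) = -180] LHS = 6·(…); ÷6 both sides. So div: 6*(((x - 7) - 5) + 4) = -30.
Step 3. [6*(((x - 7) - 5) + 4) = -30] leading coefficient 6: divide by 6. So div: ((x - 7) - 5) + 4 = -5.
Step 4. [((x - 7) - 5) + 4 = -5] peel the +4: subtract 4 from each side, so sub: (x - 7) - 5 = -9.
Step 5. [(x - 7) - 5 = -9] the outer -5 inverts by adding 5. So sub: x - 7 = -4.
Step 6. [x - 7 = -4] -7 is outermost — add 7 both sides. So sub: x = 3.

Answer: x ∈ {3}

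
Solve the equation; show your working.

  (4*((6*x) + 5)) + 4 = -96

Step 1. [(4*((6*x) + 5)) + 4 = -96] 4 | LHS and 4 | -96: pull 4 out ⇒ factor: ((6*x) + 5) + 1 = -24.
Step 2. [((6*x) + 5) + 1 = -24] +1 is outermost — subtract 1 both sides, so sub: (6*x) + 5 = -25.
Step 3. [(6*x) + 5 = -25] subtract 5: x sits inside (… + 5), so sub: 6*x = -30.
Step 4. [6*x = -30] 6·(inner) — divide through by 6 ⇒ div: x = -5.

Answer: x ∈ {-5}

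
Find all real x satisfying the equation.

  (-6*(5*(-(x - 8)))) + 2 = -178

Step 1. [(-6*(5*(-(x - 8)))) + 2 = -178] 2 comes off first (subtract 2) ⇒ sub: -6*(5*(-(x - 8))) = -180.
Step 2. [-6*(5*(-(x - 8))) = -180] -6·(inner) — divide through by -6. So div: 5*(-(x - 8)) = 30.
Step 3. [5*(-(x - 8)) = 30] 5 out front; divide by 5 ⇒ div: -(x - 8) = 6.
Step 4. [-(x - 8) = 6] leading − — multiply by −1. So neg: x - 8 = -6.
Step 5. [x - 8 = -6] peel the -8: add 8 from each side. So sub: x = 2.

Answer: x ∈ {2}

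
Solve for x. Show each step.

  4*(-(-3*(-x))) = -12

Step 1. [4*(-(-3*(-x))) = -12] leading coefficient 4: divide by 4, so div: -(-3*(-x)) = -3.
Step 2. [-(-3*(-x)) = -3] LHS negated; negate both sides. So neg: -3*(-x) = 3.
Step 3. [-3*(-x) = 3] leading coefficient -3: divide by -3, so div: -x = -1.
Step 4. [-x = -1] flip signs both sides, so neg: x = 1.

Answer: x ∈ {1}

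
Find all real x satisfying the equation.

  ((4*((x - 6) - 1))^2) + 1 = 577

Step 1. [((4*((x - 6) - 1))^2) + 1 = 577] peel the +1: subtract 1 from each side, so sub: (4*((x - 6) - 1))^2 = 576.
Step 2. [(4*((x - 6) - 1))^2 = 576] LHS squared, RHS 576 ≥ 0: apply √ (±) ⇒ sqrt: 4*((x - 6) - 1) = 24 or -24.
Step 3. [4*((x - 6) - 1) = 24 or -24] leading coefficient 4: divide by 4, so div: (x - 6) - 1 = 6 or -6.
Step 4. [(x - 6) - 1 = 6 or -6] add 1: x sits inside (… - 1) ⇒ sub: x - 6 = 7 or -5.
Step 5. [x - 6 = 7 or -5] add 6: x sits inside (… - 6). So sub: x = 13 or 1.

Answer: x ∈ {1, 13}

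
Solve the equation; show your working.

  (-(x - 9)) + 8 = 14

Step 1. [(-(x - 9)) + 8 = 14] 8 comes off first (subtract 8), so sub: -(x - 9) = 6.
Step 2. [-(x - 9) = 6] LHS negated; negate both sides. So neg: x - 9 = -6.
Step 3. [x - 9 = -6] add 9: x sits inside (… - 9) ⇒ sub: x = 3.

Answer: x ∈ {3}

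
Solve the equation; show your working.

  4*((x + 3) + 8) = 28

Step 1. [4*((x + 3) + 8) = 28] 4 out front; divide by 4 ⇒ div: (x + 3) + 8 = 7.
Step 2. [(x + 3) + 8 = 7] subtract 8: x sits inside (… + 8) ⇒ sub: x + 3 = -1.
Step 3. [x + 3 = -1] the outer +3 inverts by subtracting 3. So sub: x = -4.

Answer: x ∈ {-4}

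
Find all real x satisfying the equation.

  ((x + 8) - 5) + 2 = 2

Step 1. [((x + 8) - 5) + 2 = 2] +2 is outermost — subtract 2 both sides. So sub: (x + 8) - 5 = 0.
Step 2. [(x + 8) - 5 = 0] 5 comes off first (add 5). So sub: x + 8 = 5.
Step 3. [x + 8 = 5] 8 comes off first (subtract 8), so sub: x = -3.

Answer: x ∈ {-3}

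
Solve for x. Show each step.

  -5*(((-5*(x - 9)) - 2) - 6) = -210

Step 1. [-5*(((-5*(x - 9)) - 2) - 6) = -210] leading coefficient -5: divide by -5, so div: ((-5*(x - 9)) - 2) - 6 = 42.
Step 2. [((-5*(x - 9)) - 2) - 6 = 42] 6 comes off first (add 6) ⇒ sub: (-5*(x - 9)) - 2 = 48.
Step 3. [(-5*(x - 9)) - 2 = 48] peel the -2: add 2 from each side ⇒ sub: -5*(x - 9) = 50.
Step 4. [-5*(x - 9) = 50] -5 out front; divide by -5, so div: x - 9 = -10.
Step 5. [x - 9 = -10] peel the -9: add 9 from each side ⇒ sub: x = -1.

Answer: x ∈ {-1}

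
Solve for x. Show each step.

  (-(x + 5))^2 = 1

Step 1. [(-(x + 5))^2 = 1] 1 ≥ 0, LHS is (·)² — take ±√. So sqrt: -(x + 5) = 1 or -1.
Step 2. [-(x + 5) = 1 or -1] leading − — multiply by −1. So neg: x + 5 = -1 or 1.
Step 3. [x + 5 = -1 or 1] subtract 5: x sits inside (… + 5) ⇒ sub: x = -6 or -4.

Answer: x ∈ {-6, -4}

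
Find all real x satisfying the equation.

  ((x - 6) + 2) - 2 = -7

Step 1. [((x - 6) + 2) - 2 = -7] -2 is outermost — add 2 both sides ⇒ sub: (x - 6) + 2 = -5.
Step 2. [(x - 6) + 2 = -5] +2 is outermost — subtract 2 both sides. So sub: x - 6 = -7.
Step 3. [x - 6 = -7] peel the -6: add 6 from each side. So sub: x = -1.

Answer: x ∈ {-1}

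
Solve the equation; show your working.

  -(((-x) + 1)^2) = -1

Step 1. [-(((-x) + 1)^2) = -1] LHS negated; negate both sides, so neg: ((-x) + 1)^2 = 1.
Step 2. [((-x) + 1)^2 = 1] 1 ≥ 0, LHS is (·)² — take ±√ ⇒ sqrt: (-x) + 1 = 1 or -1.
Step 3. [(-x) + 1 = 1 or -1] the outer +1 inverts by subtracting 1. So sub: -x = 0 or -2.
Step 4. [-x = 0 or -2] flip signs both sides ⇒ neg: x = 0 or 2.

Answer: x ∈ {0, 2}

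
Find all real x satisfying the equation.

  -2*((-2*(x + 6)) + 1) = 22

Step 1. [-2*((-2*(x + 6)) + 1) = 22] -2 out front; divide by -2, so div: (-2*(x + 6)) + 1 = -11.
Step 2. [(-2*(x + 6)) + 1 = -11] 1 comes off first (subtract 1). So sub: -2*(x + 6) = -12.
Step 3. [-2*(x + 6) = -12] -2 out front; divide by -2 ⇒ div: x + 6 = 6.
Step 4. [x + 6 = 6] subtract 6: x sits inside (… + 6). So sub: x = 0.

Answer: x ∈ {0}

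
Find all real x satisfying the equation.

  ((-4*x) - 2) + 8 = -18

Step 1. [((-4*x) - 2) + 8 = -18] +8 is outermost — subtract 8 both sides ⇒ sub: (-4*x) - 2 = -26.
Step 2. [(-4*x) - 2 = -26] 2 comes off first (add 2), so sub: -4*x = -24.
Step 3. [-4*x = -24] LHS = -4·(…); ÷-4 both sides. So div: x = 6.

Answer: x ∈ {6}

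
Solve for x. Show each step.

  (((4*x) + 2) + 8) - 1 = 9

Step 1. [(((4*x) + 2) + 8) - 1 = 9] -1 is outermost — add 1 both sides ⇒ sub: ((4*x) + 2) + 8 = 10.
Step 2. [((4*x) + 2) + 8 = 10] 8 comes off first (subtract 8), so sub: (4*x) + 2 = 2.
Step 3. [(4*x) + 2 = 2] 2 comes off first (subtract 2), so sub: 4*x = 0.
Step 4. [4*x = 0] 4 out front; divide by 4, so div: x = 0.

Answer: x ∈ {0}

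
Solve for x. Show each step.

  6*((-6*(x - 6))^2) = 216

Step 1. [6*((-6*(x - 6))^2) = 216] leading coefficient 6: divide by 6. So div: (-6*(x - 6))^2 = 36.
Step 2. [(-6*(x - 6))^2 = 36] 36 ≥ 0, LHS is (·)² — take ±√, so sqrt: -6*(x - 6) = 6 or -6.
Step 3. [-6*(x - 6) = 6 or -6] -6 out front; divide by -6. So div: x - 6 = -1 or 1.
Step 4. [x - 6 = -1 or 1] 6 comes off first (add 6), so sub: x = 5 or 7.

Answer: x ∈ {5, 7}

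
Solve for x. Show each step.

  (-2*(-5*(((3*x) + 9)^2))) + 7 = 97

Step 1. [(-2*(-5*(((3*x) + 9)^2))) + 7 = 97] 7 comes off first (subtract 7) ⇒ sub: -2*(-5*(((3*x) + 9)^2)) = 90.
Step 2. [-2*(-5*(((3*x) + 9)^2)) = 90] leading coefficient -2: divide by -2 ⇒ div: -5*(((3*x) + 9)^2) = -45.
Step 3. [-5*(((3*x) + 9)^2) = -45] leading coefficient -5: divide by -5, so div: ((3*x) + 9)^2 = 9.
Step 4. [((3*x) + 9)^2 = 9] LHS squared, RHS 9 ≥ 0: apply √ (±). So sqrt: (3*x) + 9 = 3 or -3.
Step 5. [(3*x) + 9 = 3 or -3] +9 is outermost — subtract 9 both sides. So sub: 3*x = -6 or -12.
Step 6. [3*x = -6 or -12] LHS = 3·(…); ÷3 both sides, so div: x = -2 or -4.

Answer: x ∈ {-4, -2}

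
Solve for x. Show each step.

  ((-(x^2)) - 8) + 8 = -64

Step 1. [((-(x^2)) - 8) + 8 = -64] 8 comes off first (subtract 8), so sub: (-(x^2)) - 8 = -72.
Step 2. [(-(x^2)) - 8 = -72] 8 comes off first (add 8). So sub: -(x^2) = -64.
Step 3. [-(x^2) = -64] leading − — multiply by −1 ⇒ neg: x^2 = 64.
Step 4. [x^2 = 64] 64 ≥ 0, LHS is (·)² — take ±√. So sqrt: x = 8 or -8.

Answer: x ∈ {-8, 8}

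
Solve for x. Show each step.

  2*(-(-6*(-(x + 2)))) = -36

Step 1. [2*(-(-6*(-(x + 2)))) = -36] divide by the outer 2. So div: -(-6*(-(x + 2))) = -18.
Step 2. [-(-6*(-(x + 2))) = -18] leading − — multiply by −1 ⇒ neg: -6*(-(x + 2)) = 18.
Step 3. [-6*(-(x + 2)) = 18] LHS = -6·(…); ÷-6 both sides ⇒ div: -(x + 2) = -3.
Step 4. [-(x + 2) = -3] flip signs both sides. So neg: x + 2 = 3.
Step 5. [x + 2 = 3] the outer +2 inverts by subtracting 2, so sub: x = 1.

Answer: x ∈ {1}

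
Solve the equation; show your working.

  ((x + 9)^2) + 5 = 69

Step 1. [((x + 9)^2) + 5 = 69] peel the +5: subtract 5 from each side ⇒ sub: (x + 9)^2 = 64.
Step 2. [(x + 9)^2 = 64] 64 ≥ 0, LHS is (·)² — take ±√, so sqrt: x + 9 = 8 or -8.
Step 3. [x + 9 = 8 or -8] +9 is outermost — subtract 9 both sides ⇒ sub: x = -1 or -17.

Answer: x ∈ {-17, -1}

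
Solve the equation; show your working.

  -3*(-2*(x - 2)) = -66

Step 1. [-3*(-2*(x - 2)) = -66] LHS = -3·(…); ÷-3 both sides. So div: -2*(x - 2) = 22.
Step 2. [-2*(x - 2) = 22] -2·(inner) — divide through by -2 ⇒ div: x - 2 = -11.
Step 3. [x - 2 = -11] the outer -2 inverts by adding 2, so sub: x = -9.

Answer: x ∈ {-9}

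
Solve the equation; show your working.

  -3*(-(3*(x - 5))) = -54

Step 1. [-3*(-(3*(x - 5))) = -54] divide by the outer -3, so div: -(3*(x - 5)) = 18.
Step 2. [-(3*(x - 5)) = 18] leading − — multiply by −1, so neg: 3*(x - 5) = -18.
Step 3. [3*(x - 5) = -18] 3·(inner) — divide through by 3. So div: x - 5 = -6.
Step 4. [x - 5 = -6] the outer -5 inverts by adding 5. So sub: x = -1.

Answer: x ∈ {-1}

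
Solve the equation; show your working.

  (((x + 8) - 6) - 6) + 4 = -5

Step 1. [(((x + 8) - 6) - 6) + 4 = -5] +4 is outermost — subtract 4 both sides ⇒ sub: ((x + 8) - 6) - 6 = -9.
Step 2. [((x + 8) - 6) - 6 = -9] the outer -6 inverts by adding 6 ⇒ sub: (x + 8) - 6 = -3.
Step 3. [(x + 8) - 6 = -3] -6 is outermost — add 6 both sides, so sub: x + 8 = 3.
Step 4. [x + 8 = 3] peel the +8: subtract 8 from each side. So sub: x = -5.

Answer: x ∈ {-5}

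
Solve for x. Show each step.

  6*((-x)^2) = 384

Step 1. [6*((-x)^2) = 384] leading coefficient 6: divide by 6 ⇒ div: (-x)^2 = 64.
Step 2. [(-x)^2 = 64] LHS squared, RHS 64 ≥ 0: apply √ (±) ⇒ sqrt: -x = 8 or -8.
Step 3. [-x = 8 or -8] flip signs both sides ⇒ neg: x = -8 or 8.

Answer: x ∈ {-8, 8}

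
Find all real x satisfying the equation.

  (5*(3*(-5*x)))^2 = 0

Step 1. [(5*(3*(-5*x)))^2 = 0] √ both sides: 0 ≥ 0 gives two branches. So sqrt: 5*(3*(-5*x)) = 0.
Step 2. [5*(3*(-5*x)) = 0] leading coefficient 5: divide by 5 ⇒ div: 3*(-5*x) = 0.
Step 3. [3*(-5*x) = 0] divide by the outer 3, so div: -5*x = 0.
Step 4. [-5*x = 0] leading coefficient -5: divide by -5, so div: x = 0.

Answer: x ∈ {0}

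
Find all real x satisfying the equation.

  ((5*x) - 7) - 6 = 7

Step 1. [((5*x) - 7) - 6 = 7] -6 is outermost — add 6 both sides ⇒ sub: (5*x) - 7 = 13.
Step 2. [(5*x) - 7 = 13] add 7: x sits inside (… - 7) ⇒ sub: 5*x = 20.
Step 3. [5*x = 20] LHS = 5·(…); ÷5 both sides ⇒ div: x = 4.

Answer: x ∈ {4}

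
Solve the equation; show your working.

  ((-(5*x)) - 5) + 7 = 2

Step 1. [((-(5*x)) - 5) + 7 = 2] 7 comes off first (subtract 7) ⇒ sub: (-(5*x)) - 5 = -5.
Step 2. [(-(5*x)) - 5 = -5] the outer -5 inverts by adding 5, so sub: -(5*x) = 0.
Step 3. [-(5*x) = 0] flip signs both sides, so neg: 5*x = 0.
Step 4. [5*x = 0] 5·(inner) — divide through by 5. So div: x = 0.

Answer: x ∈ {0}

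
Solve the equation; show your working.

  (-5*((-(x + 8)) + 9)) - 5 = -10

Step 1. [(-5*((-(x + 8)) + 9)) - 5 = -10] 5 comes off first (add 5). So sub: -5*((-(x + 8)) + 9) = -5.
Step 2. [-5*((-(x + 8)) + 9) = -5] -5·(inner) — divide through by -5 ⇒ div: (-(x + 8)) + 9 = 1.
Step 3. [(-(x + 8)) + 9 = 1] +9 is outermost — subtract 9 both sides ⇒ sub: -(x + 8) = -8.
Step 4. [-(x + 8) = -8] flip signs both sides, so neg: x + 8 = 8.
Step 5. [x + 8 = 8] the outer +8 inverts by subtracting 8. So sub: x = 0.

Answer: x ∈ {0}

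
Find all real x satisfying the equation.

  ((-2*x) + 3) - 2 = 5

Step 1. [((-2*x) + 3) - 2 = 5] add 2: x sits inside (… - 2) ⇒ sub: (-2*x) + 3 = 7.
Step 2. [(-2*x) + 3 = 7] peel the +3: subtract 3 from each side. So sub: -2*x = 4.
Step 3. [-2*x = 4] -2·(inner) — divide through by -2. So div: x = -2.

Answer: x ∈ {-2}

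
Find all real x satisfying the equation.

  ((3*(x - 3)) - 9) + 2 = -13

Step 1. [((3*(x - 3)) - 9) + 2 = -13] peel the +2: subtract 2 from each side, so sub: (3*(x - 3)) - 9 = -15.
Step 2. [(3*(x - 3)) - 9 = -15] add 9: x sits inside (… - 9) ⇒ sub: 3*(x - 3) = -6.
Step 3. [3*(x - 3) = -6] leading coefficient 3: divide by 3 ⇒ div: x - 3 = -2.
Step 4. [x - 3 = -2] the outer -3 inverts by adding 3. So sub: x = 1.

Answer: x ∈ {1}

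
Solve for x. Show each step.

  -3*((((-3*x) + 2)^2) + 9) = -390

Step 1. [-3*((((-3*x) + 2)^2) + 9) = -390] leading coefficient -3: divide by -3. So div: (((-3*x) + 2)^2) + 9 = 130.
Step 2. [(((-3*x) + 2)^2) + 9 = 130] the outer +9 inverts by subtracting 9, so sub: ((-3*x) + 2)^2 = 121.
Step 3. [((-3*x) + 2)^2 = 121] 121 ≥ 0, LHS is (·)² — take ±√, so sqrt: (-3*x) + 2 = 11 or -11.
Step 4. [(-3*x) + 2 = 11 or -11] +2 is outermost — subtract 2 both sides ⇒ sub: -3*x = 9 or -13.
Step 5. [-3*x = 9 or -13] leading coefficient -3: divide by -3, so div: x = -3 or 13/3.

Answer: x ∈ {-3, 13/3}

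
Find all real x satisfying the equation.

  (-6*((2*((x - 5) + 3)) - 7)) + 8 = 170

Step 1. [(-6*((2*((x - 5) + 3)) - 7)) + 8 = 170] +8 is outermost — subtract 8 both sides, so sub: -6*((2*((x - 5) + 3)) - 7) = 162.
Step 2. [-6*((2*((x - 5) + 3)) - 7) = 162] divide by the outer -6, so div: (2*((x - 5) + 3)) - 7 = -27.
Step 3. [(2*((x - 5) + 3)) - 7 = -27] peel the -7: add 7 from each side. So sub: 2*((x - 5) + 3) = -20.
Step 4. [2*((x - 5) + 3) = -20] divide by the outer 2. So div: (x - 5) + 3 = -10.
Step 5. [(x - 5) + 3 = -10] 3 comes off first (subtract 3). So sub: x - 5 = -13.
Step 6. [x - 5 = -13] 5 comes off first (add 5), so sub: x = -8.

Answer: x ∈ {-8}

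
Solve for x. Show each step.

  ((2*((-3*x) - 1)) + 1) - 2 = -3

Step 1. [((2*((-3*x) - 1)) + 1) - 2 = -3] peel the -2: add 2 from each side ⇒ sub: (2*((-3*x) - 1)) + 1 = -1.
Step 2. [(2*((-3*x) - 1)) + 1 = -1] the outer +1 inverts by subtracting 1. So sub: 2*((-3*x) - 1) = -2.
Step 3. [2*((-3*x) - 1) = -2] 2·(inner) — divide through by 2 ⇒ div: (-3*x) - 1 = -1.
Step 4. [(-3*x) - 1 = -1] peel the -1: add 1 from each side. So sub: -3*x = 0.
Step 5. [-3*x = 0] divide by the outer -3. So div: x = 0.

Answer: x ∈ {0}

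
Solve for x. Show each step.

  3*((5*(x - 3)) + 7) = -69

Step 1. [3*((5*(x - 3)) + 7) = -69] 3 out front; divide by 3, so div: (5*(x - 3)) + 7 = -23.
Step 2. [(5*(x - 3)) + 7 = -23] +7 is outermost — subtract 7 both sides ⇒ sub: 5*(x - 3) = -30.
Step 3. [5*(x - 3) = -30] 5·(inner) — divide through by 5. So div: x - 3 = -6.
Step 4. [x - 3 = -6] peel the -3: add 3 from each side. So sub: x = -3.

Answer: x ∈ {-3}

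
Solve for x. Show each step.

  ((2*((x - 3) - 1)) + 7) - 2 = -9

Step 1. [((2*((x - 3) - 1)) + 7) - 2 = -9] add 2: x sits inside (… - 2), so sub: (2*((x - 3) - 1)) + 7 = -7.
Step 2. [(2*((x - 3) - 1)) + 7 = -7] subtract 7: x sits inside (… + 7) ⇒ sub: 2*((x - 3) - 1) = -14.
Step 3. [2*((x - 3) - 1) = -14] leading coefficient 2: divide by 2 ⇒ div: (x - 3) - 1 = -7.
Step 4. [(x - 3) - 1 = -7] peel the -1: add 1 from each side ⇒ sub: x - 3 = -6.
Step 5. [x - 3 = -6] peel the -3: add 3 from each side. So sub: x = -3.

Answer: x ∈ {-3}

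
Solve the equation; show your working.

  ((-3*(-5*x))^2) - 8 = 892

Step 1. [((-3*(-5*x))^2) - 8 = 892] peel the -8: add 8 from each side ⇒ sub: (-3*(-5*x))^2 = 900.
Step 2. [(-3*(-5*x))^2 = 900] LHS squared, RHS 900 ≥ 0: apply √ (±). So sqrt: -3*(-5*x) = 30 or -30.
Step 3. [-3*(-5*x) = 30 or -30] LHS = -3·(…); ÷-3 both sides. So div: -5*x = -10 or 10.
Step 4. [-5*x = -10 or 10] LHS = -5·(…); ÷-5 both sides. So div: x = 2 or -2.

Answer: x ∈ {-2, 2}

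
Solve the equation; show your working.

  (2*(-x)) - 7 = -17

Step 1. [(2*(-x)) - 7 = -17] 7 comes off first (add 7), so sub: 2*(-x) = -10.
Step 2. [2*(-x) = -10] divide by the outer 2. So div: -x = -5.
Step 3. [-x = -5] LHS negated; negate both sides, so neg: x = 5.

Answer: x ∈ {5}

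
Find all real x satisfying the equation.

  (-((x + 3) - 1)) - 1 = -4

Step 1. [(-((x + 3) - 1)) - 1 = -4] -1 is outermost — add 1 both sides, so sub: -((x + 3) - 1) = -3.
Step 2. [-((x + 3) - 1) = -3] LHS negated; negate both sides ⇒ neg: (x + 3) - 1 = 3.
Step 3. [(x + 3) - 1 = 3] peel the -1: add 1 from each side. So sub: x + 3 = 4.
Step 4. [x + 3 = 4] 3 comes off first (subtract 3). So sub: x = 1.

Answer: x ∈ {1}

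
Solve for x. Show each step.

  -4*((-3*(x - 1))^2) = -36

Step 1. [-4*((-3*(x - 1))^2) = -36] -4·(inner) — divide through by -4. So div: (-3*(x - 1))^2 = 9.
Step 2. [(-3*(x - 1))^2 = 9] √ both sides: 9 ≥ 0 gives two branches, so sqrt: -3*(x - 1) = 3 or -3.
Step 3. [-3*(x - 1) = 3 or -3] -3 out front; divide by -3, so div: x - 1 = -1 or 1.
Step 4. [x - 1 = -1 or 1] the outer -1 inverts by adding 1, so sub: x = 0 or 2.

Answer: x ∈ {0, 2}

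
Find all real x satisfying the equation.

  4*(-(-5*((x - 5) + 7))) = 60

Step 1. [4*(-(-5*((x - 5) + 7))) = 60] 4·(inner) — divide through by 4 ⇒ div: -(-5*((x - 5) + 7)) = 15.
Step 2. [-(-5*((x - 5) + 7)) = 15] leading − — multiply by −1, so neg: -5*((x - 5) + 7) = -15.
Step 3. [-5*((x - 5) + 7) = -15] -5·(inner) — divide through by -5 ⇒ div: (x - 5) + 7 = 3.
Step 4. [(x - 5) + 7 = 3] peel the +7: subtract 7 from each side. So sub: x - 5 = -4.
Step 5. [x - 5 = -4] peel the -5: add 5 from each side ⇒ sub: x = 1.

Answer: x ∈ {1}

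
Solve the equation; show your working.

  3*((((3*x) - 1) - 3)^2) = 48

Step 1. [3*((((3*x) - 1) - 3)^2) = 48] LHS = 3·(…); ÷3 both sides, so div: (((3*x) - 1) - 3)^2 = 16.
Step 2. [(((3*x) - 1) - 3)^2 = 16] 16 ≥ 0, LHS is (·)² — take ±√. So sqrt: ((3*x) - 1) - 3 = 4 or -4.
Step 3. [((3*x) - 1) - 3 = 4 or -4] add 3: x sits inside (… - 3), so sub: (3*x) - 1 = 7 or -1.
Step 4. [(3*x) - 1 = 7 or -1] the outer -1 inverts by adding 1, so sub: 3*x = 8 or 0.
Step 5. [3*x = 8 or 0] 3·(inner) — divide through by 3 ⇒ div: x = 8/3 or 0.

Answer: x ∈ {0, 8/3}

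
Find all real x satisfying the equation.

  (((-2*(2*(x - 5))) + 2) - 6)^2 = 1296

Step 1. [(((-2*(2*(x - 5))) + 2) - 6)^2 = 1296] LHS squared, RHS 1296 ≥ 0: apply √ (±) ⇒ sqrt: ((-2*(2*(x - 5))) + 2) - 6 = 36 or -36.
Step 2. [((-2*(2*(x - 5))) + 2) - 6 = 36 or -36] -6 is outermost — add 6 both sides ⇒ sub: (-2*(2*(x - 5))) + 2 = 42 or -30.
Step 3. [(-2*(2*(x - 5))) + 2 = 42 or -30] 2 comes off first (subtract 2) ⇒ sub: -2*(2*(x - 5)) = 40 or -32.
Step 4. [-2*(2*(x - 5)) = 40 or -32] -2·(inner) — divide through by -2. So div: 2*(x - 5) = -20 or 16.
Step 5. [2*(x - 5) = -20 or 16] LHS = 2·(…); ÷2 both sides ⇒ div: x - 5 = -10 or 8.
Step 6. [x - 5 = -10 or 8] peel the -5: add 5 from each side, so sub: x = -5 or 13.

Answer: x ∈ {-5, 13}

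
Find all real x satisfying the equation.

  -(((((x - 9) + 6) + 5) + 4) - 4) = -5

Step 1. [-(((((x - 9) + 6) + 5) + 4) - 4) = -5] leading − — multiply by −1. So neg: ((((x - 9) + 6) + 5) + 4) - 4 = 5.
Step 2. [((((x - 9) + 6) + 5) + 4) - 4 = 5] 4 comes off first (add 4). So sub: (((x - 9) + 6) + 5) + 4 = 9.
Step 3. [(((x - 9) + 6) + 5) + 4 = 9] the outer +4 inverts by subtracting 4, so sub: ((x - 9) + 6) + 5 = 5.
Step 4. [((x - 9) + 6) + 5 = 5] +5 is outermost — subtract 5 both sides. So sub: (x - 9) + 6 = 0.
Step 5. [(x - 9) + 6 = 0] peel the +6: subtract 6 from each side, so sub: x - 9 = -6.
Step 6. [x - 9 = -6] add 9: x sits inside (… - 9) ⇒ sub: x = 3.

Answer: x ∈ {3}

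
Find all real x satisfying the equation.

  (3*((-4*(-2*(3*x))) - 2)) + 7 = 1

Step 1. [(3*((-4*(-2*(3*x))) - 2)) + 7 = 1] peel the +7: subtract 7 from each side. So sub: 3*((-4*(-2*(3*x))) - 2) = -6.
Step 2. [3*((-4*(-2*(3*x))) - 2) = -6] LHS = 3·(…); ÷3 both sides ⇒ div: (-4*(-2*(3*x))) - 2 = -2.
Step 3. [(-4*(-2*(3*x))) - 2 = -2] peel the -2: add 2 from each side ⇒ sub: -4*(-2*(3*x)) = 0.
Step 4. [-4*(-2*(3*x)) = 0] -4·(inner) — divide through by -4. So div: -2*(3*x) = 0.
Step 5. [-2*(3*x) = 0] LHS = -2·(…); ÷-2 both sides ⇒ div: 3*x = 0.
Step 6. [3*x = 0] 3 out front; divide by 3. So div: x = 0.

Answer: x ∈ {0}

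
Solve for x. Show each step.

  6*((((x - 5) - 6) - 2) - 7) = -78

Step 1. [6*((((x - 5) - 6) - 2) - 7) = -78] leading coefficient 6: divide by 6. So div: (((x - 5) - 6) - 2) - 7 = -13.
Step 2. [(((x - 5) - 6) - 2) - 7 = -13] the outer -7 inverts by adding 7. So sub: ((x - 5) - 6) - 2 = -6.
Step 3. [((x - 5) - 6) - 2 = -6] 2 comes off first (add 2), so sub: (x - 5) - 6 = -4.
Step 4. [(x - 5) - 6 = -4] -6 is outermost — add 6 both sides. So sub: x - 5 = 2.
Step 5. [x - 5 = 2] the outer -5 inverts by adding 5. So sub: x = 7.

Answer: x ∈ {7}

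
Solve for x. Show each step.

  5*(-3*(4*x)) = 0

Step 1. [5*(-3*(4*x)) = 0] divide by the outer 5 ⇒ div: -3*(4*x) = 0.
Step 2. [-3*(4*x) = 0] -3 out front; divide by -3. So div: 4*x = 0.
Step 3. [4*x = 0] 4 out front; divide by 4. So div: x = 0.

Answer: x ∈ {0}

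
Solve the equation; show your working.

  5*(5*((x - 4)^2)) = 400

Step 1. [5*(5*((x - 4)^2)) = 400] 5 out front; divide by 5. So div: 5*((x - 4)^2) = 80.
Step 2. [5*((x - 4)^2) = 80] 5·(inner) — divide through by 5, so div: (x - 4)^2 = 16.
Step 3. [(x - 4)^2 = 16] √ both sides: 16 ≥ 0 gives two branches. So sqrt: x - 4 = 4 or -4.
Step 4. [x - 4 = 4 or -4] the outer -4 inverts by adding 4 ⇒ sub: x = 8 or 0.

Answer: x ∈ {0, 8}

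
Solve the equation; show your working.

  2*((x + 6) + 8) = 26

Step 1. [2*((x + 6) + 8) = 26] leading coefficient 2: divide by 2 ⇒ div: (x + 6) + 8 = 13.
Step 2. [(x + 6) + 8 = 13] 8 comes off first (subtract 8), so sub: x + 6 = 5.
Step 3. [x + 6 = 5] the outer +6 inverts by subtracting 6, so sub: x = -1.

Answer: x ∈ {-1}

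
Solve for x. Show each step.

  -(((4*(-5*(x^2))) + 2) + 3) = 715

Step 1. [-(((4*(-5*(x^2))) + 2) + 3) = 715] LHS negated; negate both sides, so neg: ((4*(-5*(x^2))) + 2) + 3 = -715.
Step 2. [((4*(-5*(x^2))) + 2) + 3 = -715] the outer +3 inverts by subtracting 3. So sub: (4*(-5*(x^2))) + 2 = -718.
Step 3. [(4*(-5*(x^2))) + 2 = -718] 2 comes off first (subtract 2) ⇒ sub: 4*(-5*(x^2)) = -720.
Step 4. [4*(-5*(x^2)) = -720] divide by the outer 4 ⇒ div: -5*(x^2) = -180.
Step 5. [-5*(x^2) = -180] -5 out front; divide by -5. So div: x^2 = 36.
Step 6. [x^2 = 36] 36 ≥ 0, LHS is (·)² — take ±√, so sqrt: x = 6 or -6.

Answer: x ∈ {-6, 6}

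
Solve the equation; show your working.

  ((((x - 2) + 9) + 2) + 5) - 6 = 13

Step 1. [((((x - 2) + 9) + 2) + 5) - 6 = 13] -6 is outermost — add 6 both sides. So sub: (((x - 2) + 9) + 2) + 5 = 19.
Step 2. [(((x - 2) + 9) + 2) + 5 = 19] 5 comes off first (subtract 5) ⇒ sub: ((x - 2) + 9) + 2 = 14.
Step 3. [((x - 2) + 9) + 2 = 14] subtract 2: x sits inside (… + 2), so sub: (x - 2) + 9 = 12.
Step 4. [(x - 2) + 9 = 12] +9 is outermost — subtract 9 both sides, so sub: x - 2 = 3.
Step 5. [x - 2 = 3] -2 is outermost — add 2 both sides. So sub: x = 5.

Answer: x ∈ {5}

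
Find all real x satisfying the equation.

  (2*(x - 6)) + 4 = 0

Step 1. [(2*(x - 6)) + 4 = 0] 2 divides every term; factor it out ⇒ factor: (x - 6) + 2 = 0.
Step 2. [(x - 6) + 2 = 0] +2 is outermost — subtract 2 both sides ⇒ sub: x - 6 = -2.
Step 3. [x - 6 = -2] the outer -6 inverts by adding 6, so sub: x = 4.

Answer: x ∈ {4}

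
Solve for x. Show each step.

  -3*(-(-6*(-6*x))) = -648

Step 1. [-3*(-(-6*(-6*x))) = -648] leading coefficient -3: divide by -3. So div: -(-6*(-6*x)) = 216.
Step 2. [-(-6*(-6*x)) = 216] flip signs both sides ⇒ neg: -6*(-6*x) = -216.
Step 3. [-6*(-6*x) = -216] LHS = -6·(…); ÷-6 both sides, so div: -6*x = 36.
Step 4. [-6*x = 36] -6·(inner) — divide through by -6, so div: x = -6.

Answer: x ∈ {-6}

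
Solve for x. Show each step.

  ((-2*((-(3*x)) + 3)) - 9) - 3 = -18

Step 1. [((-2*((-(3*x)) + 3)) - 9) - 3 = -18] the outer -3 inverts by adding 3, so sub: (-2*((-(3*x)) + 3)) - 9 = -15.
Step 2. [(-2*((-(3*x)) + 3)) - 9 = -15] the outer -9 inverts by adding 9 ⇒ sub: -2*((-(3*x)) + 3) = -6.
Step 3. [-2*((-(3*x)) + 3) = -6] -2·(inner) — divide through by -2. So div: (-(3*x)) + 3 = 3.
Step 4. [(-(3*x)) + 3 = 3] the outer +3 inverts by subtracting 3. So sub: -(3*x) = 0.
Step 5. [-(3*x) = 0] flip signs both sides. So neg: 3*x = 0.
Step 6. [3*x = 0] 3 out front; divide by 3 ⇒ div: x = 0.

Answer: x ∈ {0}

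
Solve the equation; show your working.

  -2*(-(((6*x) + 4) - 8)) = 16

Step 1. [-2*(-(((6*x) + 4) - 8)) = 16] leading coefficient -2: divide by -2, so div: -(((6*x) + 4) - 8) = -8.
Step 2. [-(((6*x) + 4) - 8) = -8] flip signs both sides. So neg: ((6*x) + 4) - 8 = 8.
Step 3. [((6*x) + 4) - 8 = 8] the outer -8 inverts by adding 8, so sub: (6*x) + 4 = 16.
Step 4. [(6*x) + 4 = 16] the outer +4 inverts by subtracting 4 ⇒ sub: 6*x = 12.
Step 5. [6*x = 12] leading coefficient 6: divide by 6, so div: x = 2.

Answer: x ∈ {2}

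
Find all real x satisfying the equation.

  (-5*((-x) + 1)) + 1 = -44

Step 1. [(-5*((-x) + 1)) + 1 = -44] 1 comes off first (subtract 1). So sub: -5*((-x) + 1) = -45.
Step 2. [-5*((-x) + 1) = -45] divide by the outer -5, so div: (-x) + 1 = 9.
Step 3. [(-x) + 1 = 9] +1 is outermost — subtract 1 both sides ⇒ sub: -x = 8.
Step 4. [-x = 8] leading − — multiply by −1, so neg: x = -8.

Answer: x ∈ {-8}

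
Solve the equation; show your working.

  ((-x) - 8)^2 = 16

Step 1. [((-x) - 8)^2 = 16] LHS squared, RHS 16 ≥ 0: apply √ (±). So sqrt: (-x) - 8 = 4 or -4.
Step 2. [(-x) - 8 = 4 or -4] peel the -8: add 8 from each side ⇒ sub: -x = 12 or 4.
Step 3. [-x = 12 or 4] LHS negated; negate both sides, so neg: x = -12 or -4.

Answer: x ∈ {-12, -4}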